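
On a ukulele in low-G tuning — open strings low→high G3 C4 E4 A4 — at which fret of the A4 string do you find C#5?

4

C#5 is 4 semitones above the open A4 (A–A#–B–C–C#), so it sits at fret 4.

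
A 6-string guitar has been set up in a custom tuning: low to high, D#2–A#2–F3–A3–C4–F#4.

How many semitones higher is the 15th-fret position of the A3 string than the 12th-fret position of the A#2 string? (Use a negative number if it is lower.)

A3 at fret 15 → C5 (MIDI 72); A#2 at fret 12 → A#3 (MIDI 58).
72 − 58 = 14, so the two pitches are 14 semitones apart.

14 semitones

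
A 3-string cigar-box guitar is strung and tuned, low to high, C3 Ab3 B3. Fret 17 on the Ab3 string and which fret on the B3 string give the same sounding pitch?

14

Ab3 at fret 17 is Ab3 + 17 semitones = Db5.
The open B3 string is 3 semitones above the open Ab3, so the same pitch on the B3 string lies at fret 17 − 3 = 14.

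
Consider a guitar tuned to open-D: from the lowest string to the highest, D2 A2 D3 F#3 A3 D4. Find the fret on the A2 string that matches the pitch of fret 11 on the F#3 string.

Fret 11 on F#3 is MIDI 54 + 11 = 65 (F4). On the A2 string (open MIDI 45), that pitch is 65 − 45 = fret 20.

20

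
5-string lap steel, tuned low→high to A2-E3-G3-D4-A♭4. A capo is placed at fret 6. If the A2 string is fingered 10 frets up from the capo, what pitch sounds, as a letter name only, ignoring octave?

D♭

The capo raises the open A2 by 6 semitones to E♭3; fretting 10 more gives A2 + 6 + 10 = A2 + 16 semitones, landing on D♭.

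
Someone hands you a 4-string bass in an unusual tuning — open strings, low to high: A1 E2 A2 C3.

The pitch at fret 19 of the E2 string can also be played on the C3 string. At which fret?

11

Fret 19 on E2 is MIDI 40 + 19 = 59 (B3). On the C3 string (open MIDI 48), that pitch is 59 − 48 = fret 11.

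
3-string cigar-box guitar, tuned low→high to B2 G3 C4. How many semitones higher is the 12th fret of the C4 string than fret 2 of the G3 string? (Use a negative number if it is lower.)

15 semitones

C4 at fret 12 → C5 (MIDI 72); G3 at fret 2 → A3 (MIDI 57).
72 − 57 = 15, so the two pitches are 15 semitones apart.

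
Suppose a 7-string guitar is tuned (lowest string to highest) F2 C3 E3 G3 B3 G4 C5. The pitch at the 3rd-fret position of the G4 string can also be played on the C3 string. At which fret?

G4 at fret 3 is G4 + 3 semitones = A#4.
The open C3 string is 19 semitones below the open G4, so the same pitch on the C3 string lies at fret 3 + 19 = 22.

22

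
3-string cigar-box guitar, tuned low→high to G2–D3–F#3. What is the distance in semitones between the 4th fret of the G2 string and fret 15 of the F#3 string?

G2 at fret 4 → B2 (MIDI 47); F#3 at fret 15 → A4 (MIDI 69).
47 − 69 = -22, so the two pitches are 22 semitones apart, with A4 the higher.

22 semitones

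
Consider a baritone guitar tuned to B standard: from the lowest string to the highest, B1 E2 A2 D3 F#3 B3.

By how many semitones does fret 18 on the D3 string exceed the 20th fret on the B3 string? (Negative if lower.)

-11 semitones

D3 at fret 18 → G#4 (MIDI 68); B3 at fret 20 → G5 (MIDI 79).
68 − 79 = -11, so the two pitches are 11 semitones apart.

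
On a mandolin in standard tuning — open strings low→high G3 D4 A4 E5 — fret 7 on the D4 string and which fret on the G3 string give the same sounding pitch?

D4 at fret 7 is D4 + 7 semitones = A4.
The open G3 string is 7 semitones below the open D4, so the same pitch on the G3 string lies at fret 7 + 7 = 14.

14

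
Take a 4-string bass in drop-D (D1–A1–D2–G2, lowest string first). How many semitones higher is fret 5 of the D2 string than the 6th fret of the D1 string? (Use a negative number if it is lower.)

D2 at fret 5 → G2 (MIDI 43); D1 at fret 6 → G#1 (MIDI 32).
43 − 32 = 11, so the two pitches are 11 semitones apart.

11 semitones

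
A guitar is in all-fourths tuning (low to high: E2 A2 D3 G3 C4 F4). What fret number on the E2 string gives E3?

E3 is 12 semitones above the open E2 (E–F–F#–G–…–D–D#–E), so it sits at fret 12.

12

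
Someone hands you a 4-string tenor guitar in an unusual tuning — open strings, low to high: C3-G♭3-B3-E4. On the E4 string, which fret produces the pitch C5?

8

C5 is 8 semitones above the open E4 (E–F–Gb–G–Ab–A–Bb–B–C), so it sits at fret 8.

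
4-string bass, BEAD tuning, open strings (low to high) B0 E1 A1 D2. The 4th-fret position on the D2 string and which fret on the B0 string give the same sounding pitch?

19

Fret 4 on D2 is MIDI 38 + 4 = 42 (F#2). On the B0 string (open MIDI 23), that pitch is 42 − 23 = fret 19.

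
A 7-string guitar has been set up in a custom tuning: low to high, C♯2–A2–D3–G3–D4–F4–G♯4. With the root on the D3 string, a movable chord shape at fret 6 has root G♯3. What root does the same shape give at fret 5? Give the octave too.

G3

Moving from fret 6 to fret 5 shifts the root by -1 semitone.
G♯3 down 1 semitone is G3.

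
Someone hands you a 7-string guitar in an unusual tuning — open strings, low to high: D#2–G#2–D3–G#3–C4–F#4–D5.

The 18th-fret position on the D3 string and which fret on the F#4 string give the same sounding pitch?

Fret 18 on D3 is MIDI 50 + 18 = 68 (G#4). On the F#4 string (open MIDI 66), that pitch is 68 − 66 = fret 2.

2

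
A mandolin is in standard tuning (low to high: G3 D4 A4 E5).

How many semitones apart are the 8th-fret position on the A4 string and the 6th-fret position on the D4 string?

A4 at fret 8 → F5 (MIDI 77); D4 at fret 6 → G#4 (MIDI 68).
77 − 68 = 9, so the two pitches are 9 semitones apart, with F5 the higher.

9 semitones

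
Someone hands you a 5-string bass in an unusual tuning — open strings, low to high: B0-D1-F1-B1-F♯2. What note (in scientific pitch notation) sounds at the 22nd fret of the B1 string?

Each fret is one semitone, so B1 + 22 = A3.

A3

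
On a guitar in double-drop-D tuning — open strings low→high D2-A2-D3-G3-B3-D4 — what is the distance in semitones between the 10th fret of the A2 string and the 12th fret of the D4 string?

A2 at fret 10 → G3 (MIDI 55); D4 at fret 12 → D5 (MIDI 74).
55 − 74 = -19, so the two pitches are 19 semitones apart, with D5 the higher.

19 semitones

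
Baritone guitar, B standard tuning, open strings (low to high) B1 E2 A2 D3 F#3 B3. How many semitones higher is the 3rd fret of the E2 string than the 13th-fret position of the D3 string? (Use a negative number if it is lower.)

E2 at fret 3 → G2 (MIDI 43); D3 at fret 13 → D#4 (MIDI 63).
43 − 63 = -20, so the two pitches are 20 semitones apart.

-20 semitones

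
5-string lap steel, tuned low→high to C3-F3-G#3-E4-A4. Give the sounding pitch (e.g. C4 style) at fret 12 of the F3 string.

Each fret is one semitone, so F3 + 12 = F4.

F4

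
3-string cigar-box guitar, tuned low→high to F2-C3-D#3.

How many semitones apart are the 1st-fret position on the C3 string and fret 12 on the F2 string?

C3 at fret 1 → C#3 (MIDI 49); F2 at fret 12 → F3 (MIDI 53).
49 − 53 = -4, so the two pitches are 4 semitones apart, with F3 the higher.

4 semitones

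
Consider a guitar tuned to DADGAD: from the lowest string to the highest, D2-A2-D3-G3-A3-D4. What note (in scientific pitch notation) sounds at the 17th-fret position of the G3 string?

C5

The open G3 string plus 17 semitones: G–G#–A–A#–…–A#–B–C.
The walk passes from B into C 2 times, so the octave number goes from 3 to 5.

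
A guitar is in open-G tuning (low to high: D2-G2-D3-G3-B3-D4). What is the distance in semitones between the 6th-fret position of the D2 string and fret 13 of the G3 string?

24 semitones

D2 at fret 6 → G#2 (MIDI 44); G3 at fret 13 → G#4 (MIDI 68).
44 − 68 = -24, so the two pitches are 24 semitones apart, with G#4 the higher.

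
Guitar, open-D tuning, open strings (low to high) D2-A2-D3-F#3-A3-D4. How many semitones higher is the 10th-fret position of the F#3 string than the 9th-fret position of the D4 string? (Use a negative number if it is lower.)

-7 semitones

F#3 at fret 10 → E4 (MIDI 64); D4 at fret 9 → B4 (MIDI 71).
64 − 71 = -7, so the two pitches are 7 semitones apart.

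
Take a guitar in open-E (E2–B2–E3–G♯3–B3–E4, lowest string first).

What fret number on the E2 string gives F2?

1

F2 is 1 semitone above the open E2 (E–F), so it sits at fret 1.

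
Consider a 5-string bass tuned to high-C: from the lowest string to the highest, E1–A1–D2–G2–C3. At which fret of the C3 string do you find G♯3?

8

G♯3 is 8 semitones above the open C3 (C–C#–D–D#–E–F–F#–G–G#), so it sits at fret 8.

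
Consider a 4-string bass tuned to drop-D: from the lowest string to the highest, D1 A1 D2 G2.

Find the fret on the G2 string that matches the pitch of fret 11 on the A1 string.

A1 at fret 11 is A1 + 11 semitones = G♯2.
The open G2 string is 10 semitones above the open A1, so the same pitch on the G2 string lies at fret 11 − 10 = 1.

1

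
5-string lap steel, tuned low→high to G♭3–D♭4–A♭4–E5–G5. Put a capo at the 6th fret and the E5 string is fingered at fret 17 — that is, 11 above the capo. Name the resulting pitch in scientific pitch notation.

The capo raises the open E5 by 6 semitones to B♭5; fretting 11 more gives E5 + 6 + 11 = E5 + 17 semitones = A6.

A6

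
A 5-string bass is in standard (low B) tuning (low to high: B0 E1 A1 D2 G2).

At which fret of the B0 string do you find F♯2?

19

F♯2 is 19 semitones above the open B0 (B–C–C#–D–…–E–F–F#), so it sits at fret 19.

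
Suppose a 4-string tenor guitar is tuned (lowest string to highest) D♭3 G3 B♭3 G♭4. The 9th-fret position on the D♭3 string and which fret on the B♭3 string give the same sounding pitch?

0

D♭3 at fret 9 is D♭3 + 9 semitones = B♭3.
The open B♭3 string is 9 semitones above the open D♭3, so the same pitch on the B♭3 string lies at fret 9 − 9 = 0.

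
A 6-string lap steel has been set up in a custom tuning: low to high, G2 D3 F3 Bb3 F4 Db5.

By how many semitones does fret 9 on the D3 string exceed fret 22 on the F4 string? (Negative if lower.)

D3 at fret 9 → B3 (MIDI 59); F4 at fret 22 → Eb6 (MIDI 87).
59 − 87 = -28, so the two pitches are 28 semitones apart.

-28 semitones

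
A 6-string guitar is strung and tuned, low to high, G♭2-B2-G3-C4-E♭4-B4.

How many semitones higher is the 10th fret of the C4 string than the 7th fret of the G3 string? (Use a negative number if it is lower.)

C4 at fret 10 → B♭4 (MIDI 70); G3 at fret 7 → D4 (MIDI 62).
70 − 62 = 8, so the two pitches are 8 semitones apart.

8 semitones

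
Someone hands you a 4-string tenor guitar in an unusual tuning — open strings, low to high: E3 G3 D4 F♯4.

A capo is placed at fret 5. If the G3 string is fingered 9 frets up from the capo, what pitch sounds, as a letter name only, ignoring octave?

The capo raises the open G3 by 5 semitones to C4; fretting 9 more gives G3 + 5 + 9 = G3 + 14 semitones, landing on A.

A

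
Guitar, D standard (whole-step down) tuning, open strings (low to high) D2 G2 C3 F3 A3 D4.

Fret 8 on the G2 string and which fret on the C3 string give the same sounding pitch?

3

G2 at fret 8 is G2 + 8 semitones = D#3.
The open C3 string is 5 semitones above the open G2, so the same pitch on the C3 string lies at fret 8 − 5 = 3.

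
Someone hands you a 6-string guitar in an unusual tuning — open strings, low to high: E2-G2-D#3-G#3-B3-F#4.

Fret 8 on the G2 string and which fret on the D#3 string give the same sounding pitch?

0

Fret 8 on G2 is MIDI 43 + 8 = 51 (D#3). On the D#3 string (open MIDI 51), that pitch is 51 − 51 = fret 0.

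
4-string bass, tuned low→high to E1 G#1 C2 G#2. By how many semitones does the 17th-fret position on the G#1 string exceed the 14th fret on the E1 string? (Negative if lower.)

7 semitones

G#1 at fret 17 → C#3 (MIDI 49); E1 at fret 14 → F#2 (MIDI 42).
49 − 42 = 7, so the two pitches are 7 semitones apart.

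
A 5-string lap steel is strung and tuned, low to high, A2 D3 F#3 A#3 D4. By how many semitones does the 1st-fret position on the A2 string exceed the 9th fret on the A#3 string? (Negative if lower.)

A2 at fret 1 → A#2 (MIDI 46); A#3 at fret 9 → G4 (MIDI 67).
46 − 67 = -21, so the two pitches are 21 semitones apart.

-21 semitones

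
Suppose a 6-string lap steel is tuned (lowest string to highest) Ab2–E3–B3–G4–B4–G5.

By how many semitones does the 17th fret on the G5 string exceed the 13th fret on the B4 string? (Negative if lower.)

12 semitones

G5 at fret 17 → C7 (MIDI 96); B4 at fret 13 → C6 (MIDI 84).
96 − 84 = 12, so the two pitches are 12 semitones apart.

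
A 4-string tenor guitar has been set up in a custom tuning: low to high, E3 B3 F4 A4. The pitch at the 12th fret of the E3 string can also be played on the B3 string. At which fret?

5

E3 at fret 12 is E3 + 12 semitones = E4.
The open B3 string is 7 semitones above the open E3, so the same pitch on the B3 string lies at fret 12 − 7 = 5.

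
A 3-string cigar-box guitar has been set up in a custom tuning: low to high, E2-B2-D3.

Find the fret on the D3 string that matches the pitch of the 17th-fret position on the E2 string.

7

E2 at fret 17 is E2 + 17 semitones = A3.
The open D3 string is 10 semitones above the open E2, so the same pitch on the D3 string lies at fret 17 − 10 = 7.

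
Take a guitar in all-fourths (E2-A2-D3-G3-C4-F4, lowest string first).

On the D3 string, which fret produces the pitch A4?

19

A4 is 19 semitones above the open D3 (D–D#–E–F–…–G–G#–A), so it sits at fret 19.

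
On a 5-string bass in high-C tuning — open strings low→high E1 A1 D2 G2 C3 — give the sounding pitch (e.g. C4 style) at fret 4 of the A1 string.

C#2

The open A1 string plus 4 semitones: A–A#–B–C–C#.
The walk passes from B into C once, so the octave number goes from 1 to 2.
(Equivalently spelled Db2.)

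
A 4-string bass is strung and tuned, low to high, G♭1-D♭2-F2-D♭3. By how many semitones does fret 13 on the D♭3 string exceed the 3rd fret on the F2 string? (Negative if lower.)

18 semitones

D♭3 at fret 13 → D4 (MIDI 62); F2 at fret 3 → A♭2 (MIDI 44).
62 − 44 = 18, so the two pitches are 18 semitones apart.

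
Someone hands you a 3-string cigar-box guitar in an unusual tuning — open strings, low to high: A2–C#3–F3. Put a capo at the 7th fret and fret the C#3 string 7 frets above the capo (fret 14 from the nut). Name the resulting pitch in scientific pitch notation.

The capo raises the open C#3 by 7 semitones to G#3; fretting 7 more gives C#3 + 7 + 7 = C#3 + 14 semitones = D#4.

D#4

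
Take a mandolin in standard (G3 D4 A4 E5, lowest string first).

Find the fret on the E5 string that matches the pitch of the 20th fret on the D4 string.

6

D4 at fret 20 is D4 + 20 semitones = A♯5.
The open E5 string is 14 semitones above the open D4, so the same pitch on the E5 string lies at fret 20 − 14 = 6.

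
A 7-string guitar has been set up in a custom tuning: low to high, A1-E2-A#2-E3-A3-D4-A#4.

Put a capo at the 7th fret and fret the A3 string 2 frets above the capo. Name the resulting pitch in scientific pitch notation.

F#4

The capo raises the open A3 by 7 semitones to E4; fretting 2 more gives A3 + 7 + 2 = A3 + 9 semitones = F#4.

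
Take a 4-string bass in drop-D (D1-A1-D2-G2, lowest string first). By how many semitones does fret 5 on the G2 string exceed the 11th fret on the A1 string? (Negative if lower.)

4 semitones

G2 at fret 5 → C3 (MIDI 48); A1 at fret 11 → G♯2 (MIDI 44).
48 − 44 = 4, so the two pitches are 4 semitones apart.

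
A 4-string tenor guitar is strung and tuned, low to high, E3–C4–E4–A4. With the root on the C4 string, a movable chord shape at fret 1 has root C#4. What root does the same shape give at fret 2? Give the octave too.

D4

Moving from fret 1 to fret 2 shifts the root by 1 semitone.
C#4 up 1 semitone is D4.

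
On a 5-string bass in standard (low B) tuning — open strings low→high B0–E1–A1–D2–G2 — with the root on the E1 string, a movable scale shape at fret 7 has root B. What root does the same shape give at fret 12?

E

Moving from fret 7 to fret 12 shifts the root by 5 semitones.
B up 5 semitones is E.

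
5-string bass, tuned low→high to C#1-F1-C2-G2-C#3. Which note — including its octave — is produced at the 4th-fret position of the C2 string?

Each fret is one semitone, so C2 + 4 = E2.

E2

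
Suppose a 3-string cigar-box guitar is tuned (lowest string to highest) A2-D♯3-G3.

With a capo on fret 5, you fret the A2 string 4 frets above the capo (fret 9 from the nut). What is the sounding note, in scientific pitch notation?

The capo raises the open A2 by 5 semitones to D3; fretting 4 more gives A2 + 5 + 4 = A2 + 9 semitones = F♯3.

F♯3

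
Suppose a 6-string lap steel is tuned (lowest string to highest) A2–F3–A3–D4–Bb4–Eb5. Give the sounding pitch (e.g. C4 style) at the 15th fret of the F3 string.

Each fret is one semitone, so F3 + 15 = Ab4.
(Equivalently spelled G#4.)

Ab4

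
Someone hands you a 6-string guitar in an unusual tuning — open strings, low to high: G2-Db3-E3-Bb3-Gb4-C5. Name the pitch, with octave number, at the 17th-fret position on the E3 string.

E3 is MIDI 52. Adding 17 gives 69, which is A4.

A4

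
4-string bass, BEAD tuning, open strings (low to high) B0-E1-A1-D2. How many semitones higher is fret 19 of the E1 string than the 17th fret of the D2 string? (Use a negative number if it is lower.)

-8 semitones

E1 at fret 19 → B2 (MIDI 47); D2 at fret 17 → G3 (MIDI 55).
47 − 55 = -8, so the two pitches are 8 semitones apart.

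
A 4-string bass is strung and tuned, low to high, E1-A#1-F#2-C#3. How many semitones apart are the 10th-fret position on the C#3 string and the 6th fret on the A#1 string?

19 semitones

C#3 at fret 10 → B3 (MIDI 59); A#1 at fret 6 → E2 (MIDI 40).
59 − 40 = 19, so the two pitches are 19 semitones apart, with B3 the higher.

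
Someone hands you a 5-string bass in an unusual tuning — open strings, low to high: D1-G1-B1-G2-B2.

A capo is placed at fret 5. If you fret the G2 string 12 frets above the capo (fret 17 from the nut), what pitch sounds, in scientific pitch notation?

The capo raises the open G2 by 5 semitones to C3; fretting 12 more gives G2 + 5 + 12 = G2 + 17 semitones = C4.

C4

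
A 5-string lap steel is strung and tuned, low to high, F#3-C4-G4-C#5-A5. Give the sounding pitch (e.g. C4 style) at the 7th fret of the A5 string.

E6

A5 is MIDI 81. Adding 7 gives 88, which is E6.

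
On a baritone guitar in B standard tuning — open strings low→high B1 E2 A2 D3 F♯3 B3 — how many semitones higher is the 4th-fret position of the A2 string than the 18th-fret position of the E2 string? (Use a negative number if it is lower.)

-9 semitones

A2 at fret 4 → C♯3 (MIDI 49); E2 at fret 18 → A♯3 (MIDI 58).
49 − 58 = -9, so the two pitches are 9 semitones apart.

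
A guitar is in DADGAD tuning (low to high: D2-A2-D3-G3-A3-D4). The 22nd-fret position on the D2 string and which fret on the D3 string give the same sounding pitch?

10

D2 at fret 22 is D2 + 22 semitones = C4.
The open D3 string is 12 semitones above the open D2, so the same pitch on the D3 string lies at fret 22 − 12 = 10.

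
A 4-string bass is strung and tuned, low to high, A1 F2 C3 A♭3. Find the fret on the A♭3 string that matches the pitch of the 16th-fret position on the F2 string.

F2 at fret 16 is F2 + 16 semitones = A3.
The open A♭3 string is 15 semitones above the open F2, so the same pitch on the A♭3 string lies at fret 16 − 15 = 1.

1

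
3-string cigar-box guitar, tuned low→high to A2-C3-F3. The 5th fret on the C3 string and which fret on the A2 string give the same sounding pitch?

8

C3 at fret 5 is C3 + 5 semitones = F3.
The open A2 string is 3 semitones below the open C3, so the same pitch on the A2 string lies at fret 5 + 3 = 8.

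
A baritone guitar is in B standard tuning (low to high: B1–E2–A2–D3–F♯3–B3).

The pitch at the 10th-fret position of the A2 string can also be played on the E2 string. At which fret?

15

Fret 10 on A2 is MIDI 45 + 10 = 55 (G3). On the E2 string (open MIDI 40), that pitch is 55 − 40 = fret 15.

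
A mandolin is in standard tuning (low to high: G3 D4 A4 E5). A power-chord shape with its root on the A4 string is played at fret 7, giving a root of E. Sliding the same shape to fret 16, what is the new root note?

Moving from fret 7 to fret 16 shifts the root by 9 semitones.
E up 9 semitones is C♯.

C♯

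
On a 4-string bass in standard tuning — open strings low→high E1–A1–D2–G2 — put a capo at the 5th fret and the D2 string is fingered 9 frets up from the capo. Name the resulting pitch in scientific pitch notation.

The capo raises the open D2 by 5 semitones to G2; fretting 9 more gives D2 + 5 + 9 = D2 + 14 semitones = E3.

E3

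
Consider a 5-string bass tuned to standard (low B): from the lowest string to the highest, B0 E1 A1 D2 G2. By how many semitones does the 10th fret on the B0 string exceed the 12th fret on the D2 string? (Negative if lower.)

B0 at fret 10 → A1 (MIDI 33); D2 at fret 12 → D3 (MIDI 50).
33 − 50 = -17, so the two pitches are 17 semitones apart.

-17 semitones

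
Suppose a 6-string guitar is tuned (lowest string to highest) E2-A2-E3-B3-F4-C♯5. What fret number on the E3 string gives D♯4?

D♯4 is 11 semitones above the open E3 (E–F–F#–G–…–C#–D–D#), so it sits at fret 11.

11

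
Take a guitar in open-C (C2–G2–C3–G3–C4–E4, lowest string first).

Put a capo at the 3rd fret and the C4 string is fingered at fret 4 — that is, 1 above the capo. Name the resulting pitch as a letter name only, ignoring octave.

E

The capo raises the open C4 by 3 semitones to D#4; fretting 1 more gives C4 + 3 + 1 = C4 + 4 semitones, landing on E.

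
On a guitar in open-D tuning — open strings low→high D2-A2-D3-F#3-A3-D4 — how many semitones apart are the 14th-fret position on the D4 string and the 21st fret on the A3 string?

D4 at fret 14 → E5 (MIDI 76); A3 at fret 21 → F#5 (MIDI 78).
76 − 78 = -2, so the two pitches are 2 semitones apart, with F#5 the higher.

2 semitones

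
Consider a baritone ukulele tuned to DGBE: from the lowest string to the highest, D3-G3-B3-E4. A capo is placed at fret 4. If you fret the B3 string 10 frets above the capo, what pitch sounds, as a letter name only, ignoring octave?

C♯

The capo raises the open B3 by 4 semitones to D♯4; fretting 10 more gives B3 + 4 + 10 = B3 + 14 semitones, landing on C♯.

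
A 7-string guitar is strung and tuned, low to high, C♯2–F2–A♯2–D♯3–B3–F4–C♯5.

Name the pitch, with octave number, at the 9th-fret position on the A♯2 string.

The open A♯2 string plus 9 semitones: A#–B–C–C#–D–D#–E–F–F#–G.
The walk passes from B into C once, so the octave number goes from 2 to 3.

G3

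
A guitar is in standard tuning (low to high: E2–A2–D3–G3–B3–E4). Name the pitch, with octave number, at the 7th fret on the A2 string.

E3

The open A2 string plus 7 semitones: A–A#–B–C–C#–D–D#–E.
The walk passes from B into C once, so the octave number goes from 2 to 3.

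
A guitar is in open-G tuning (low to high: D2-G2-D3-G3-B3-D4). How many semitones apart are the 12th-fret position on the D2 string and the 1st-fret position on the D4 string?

13 semitones

D2 at fret 12 → D3 (MIDI 50); D4 at fret 1 → D#4 (MIDI 63).
50 − 63 = -13, so the two pitches are 13 semitones apart, with D#4 the higher.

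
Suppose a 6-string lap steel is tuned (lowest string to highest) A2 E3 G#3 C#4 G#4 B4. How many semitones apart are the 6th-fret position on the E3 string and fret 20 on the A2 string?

E3 at fret 6 → A#3 (MIDI 58); A2 at fret 20 → F4 (MIDI 65).
58 − 65 = -7, so the two pitches are 7 semitones apart, with F4 the higher.

7 semitones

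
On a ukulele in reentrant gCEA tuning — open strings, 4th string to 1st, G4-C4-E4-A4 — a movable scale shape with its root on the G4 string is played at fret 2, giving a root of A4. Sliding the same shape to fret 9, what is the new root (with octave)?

E5

Moving from fret 2 to fret 9 shifts the root by 7 semitones.
A4 up 7 semitones is E5.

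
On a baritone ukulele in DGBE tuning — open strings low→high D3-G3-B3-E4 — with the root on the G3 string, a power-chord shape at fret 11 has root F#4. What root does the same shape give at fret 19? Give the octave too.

D5

Moving from fret 11 to fret 19 shifts the root by 8 semitones.
F#4 up 8 semitones is D5.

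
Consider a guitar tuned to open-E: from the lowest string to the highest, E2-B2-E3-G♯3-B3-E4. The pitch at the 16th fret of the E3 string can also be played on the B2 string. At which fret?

Fret 16 on E3 is MIDI 52 + 16 = 68 (G♯4). On the B2 string (open MIDI 47), that pitch is 68 − 47 = fret 21.

21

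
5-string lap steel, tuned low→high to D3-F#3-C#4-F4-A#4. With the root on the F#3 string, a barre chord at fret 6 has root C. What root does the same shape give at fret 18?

C

Moving from fret 6 to fret 18 shifts the root by 12 semitones.
C up 12 semitones is C.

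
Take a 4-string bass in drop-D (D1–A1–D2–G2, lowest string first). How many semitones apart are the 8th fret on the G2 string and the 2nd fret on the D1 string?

23 semitones

G2 at fret 8 → D#3 (MIDI 51); D1 at fret 2 → E1 (MIDI 28).
51 − 28 = 23, so the two pitches are 23 semitones apart, with D#3 the higher.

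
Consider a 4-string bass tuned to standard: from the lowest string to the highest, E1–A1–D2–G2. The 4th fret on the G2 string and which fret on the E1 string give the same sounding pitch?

19

G2 at fret 4 is G2 + 4 semitones = B2.
The open E1 string is 15 semitones below the open G2, so the same pitch on the E1 string lies at fret 4 + 15 = 19.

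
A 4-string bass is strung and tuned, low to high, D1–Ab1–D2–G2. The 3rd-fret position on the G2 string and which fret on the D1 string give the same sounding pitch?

Fret 3 on G2 is MIDI 43 + 3 = 46 (Bb2). On the D1 string (open MIDI 26), that pitch is 46 − 26 = fret 20.

20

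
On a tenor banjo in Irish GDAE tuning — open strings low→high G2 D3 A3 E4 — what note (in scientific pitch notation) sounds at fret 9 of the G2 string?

The open G2 string plus 9 semitones: G–G#–A–A#–B–C–C#–D–D#–E.
The walk passes from B into C once, so the octave number goes from 2 to 3.

E3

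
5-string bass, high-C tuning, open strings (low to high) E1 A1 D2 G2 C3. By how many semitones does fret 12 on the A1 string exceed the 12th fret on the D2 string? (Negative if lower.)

A1 at fret 12 → A2 (MIDI 45); D2 at fret 12 → D3 (MIDI 50).
45 − 50 = -5, so the two pitches are 5 semitones apart.

-5 semitones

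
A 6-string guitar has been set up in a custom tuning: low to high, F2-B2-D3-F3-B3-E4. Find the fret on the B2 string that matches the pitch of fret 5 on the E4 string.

22

E4 at fret 5 is E4 + 5 semitones = A4.
The open B2 string is 17 semitones below the open E4, so the same pitch on the B2 string lies at fret 5 + 17 = 22.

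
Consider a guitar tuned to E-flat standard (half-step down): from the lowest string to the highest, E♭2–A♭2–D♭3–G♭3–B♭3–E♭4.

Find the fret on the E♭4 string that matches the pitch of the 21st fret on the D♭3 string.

7

Fret 21 on D♭3 is MIDI 49 + 21 = 70 (B♭4). On the E♭4 string (open MIDI 63), that pitch is 70 − 63 = fret 7.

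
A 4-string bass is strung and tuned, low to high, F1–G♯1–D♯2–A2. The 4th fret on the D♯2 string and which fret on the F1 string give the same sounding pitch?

14

Fret 4 on D♯2 is MIDI 39 + 4 = 43 (G2). On the F1 string (open MIDI 29), that pitch is 43 − 29 = fret 14.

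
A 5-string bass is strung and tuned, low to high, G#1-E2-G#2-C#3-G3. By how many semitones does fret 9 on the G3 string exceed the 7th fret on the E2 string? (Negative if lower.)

17 semitones

G3 at fret 9 → E4 (MIDI 64); E2 at fret 7 → B2 (MIDI 47).
64 − 47 = 17, so the two pitches are 17 semitones apart.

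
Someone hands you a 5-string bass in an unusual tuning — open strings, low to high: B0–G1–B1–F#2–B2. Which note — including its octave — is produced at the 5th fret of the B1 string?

E2

B1 is MIDI 35. Adding 5 gives 40, which is E2.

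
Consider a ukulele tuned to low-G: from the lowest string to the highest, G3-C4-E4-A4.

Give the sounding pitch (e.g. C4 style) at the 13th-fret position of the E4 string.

F5

The open E4 string plus 13 semitones: E–F–F#–G–…–D#–E–F.
The walk passes from B into C once, so the octave number goes from 4 to 5.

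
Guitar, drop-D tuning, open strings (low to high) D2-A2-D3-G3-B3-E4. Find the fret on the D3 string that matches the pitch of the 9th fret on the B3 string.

18

B3 at fret 9 is B3 + 9 semitones = G♯4.
The open D3 string is 9 semitones below the open B3, so the same pitch on the D3 string lies at fret 9 + 9 = 18.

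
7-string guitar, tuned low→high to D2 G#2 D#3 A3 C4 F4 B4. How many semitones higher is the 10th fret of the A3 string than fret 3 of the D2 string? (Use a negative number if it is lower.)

26 semitones

A3 at fret 10 → G4 (MIDI 67); D2 at fret 3 → F2 (MIDI 41).
67 − 41 = 26, so the two pitches are 26 semitones apart.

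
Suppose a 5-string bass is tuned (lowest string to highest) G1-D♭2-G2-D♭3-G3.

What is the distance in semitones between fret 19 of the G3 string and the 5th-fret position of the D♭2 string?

G3 at fret 19 → D5 (MIDI 74); D♭2 at fret 5 → G♭2 (MIDI 42).
74 − 42 = 32, so the two pitches are 32 semitones apart, with D5 the higher.

32 semitones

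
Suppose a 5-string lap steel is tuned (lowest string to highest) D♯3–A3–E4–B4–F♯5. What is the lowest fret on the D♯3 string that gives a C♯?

10

From D♯3, count semitones up the chromatic scale until reaching C♯: D#–E–F–F#–…–B–C–C# — 10 steps.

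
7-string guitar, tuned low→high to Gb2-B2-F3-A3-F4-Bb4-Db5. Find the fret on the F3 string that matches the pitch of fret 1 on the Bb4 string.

18

Fret 1 on Bb4 is MIDI 70 + 1 = 71 (B4). On the F3 string (open MIDI 53), that pitch is 71 − 53 = fret 18.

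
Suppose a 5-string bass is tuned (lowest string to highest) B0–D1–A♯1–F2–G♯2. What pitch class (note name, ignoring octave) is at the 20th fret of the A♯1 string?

F♯

The open A♯1 string plus 20 semitones: A#–B–C–C#–…–E–F–F#.
(Equivalently spelled G♭.)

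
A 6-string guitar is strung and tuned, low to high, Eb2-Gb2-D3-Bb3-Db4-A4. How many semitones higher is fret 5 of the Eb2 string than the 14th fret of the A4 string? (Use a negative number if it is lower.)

Eb2 at fret 5 → Ab2 (MIDI 44); A4 at fret 14 → B5 (MIDI 83).
44 − 83 = -39, so the two pitches are 39 semitones apart.

-39 semitones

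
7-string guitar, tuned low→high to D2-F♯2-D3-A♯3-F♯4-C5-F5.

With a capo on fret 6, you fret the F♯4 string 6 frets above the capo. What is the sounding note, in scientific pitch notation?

F♯5

The capo raises the open F♯4 by 6 semitones to C5; fretting 6 more gives F♯4 + 6 + 6 = F♯4 + 12 semitones = F♯5.
(Also written G♭.)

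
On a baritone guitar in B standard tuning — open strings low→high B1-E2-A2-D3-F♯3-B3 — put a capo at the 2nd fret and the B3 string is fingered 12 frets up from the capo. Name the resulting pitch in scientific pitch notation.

The capo raises the open B3 by 2 semitones to C♯4; fretting 12 more gives B3 + 2 + 12 = B3 + 14 semitones = C♯5.

C♯5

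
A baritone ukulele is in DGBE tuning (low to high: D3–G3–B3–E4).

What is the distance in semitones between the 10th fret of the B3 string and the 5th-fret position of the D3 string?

B3 at fret 10 → A4 (MIDI 69); D3 at fret 5 → G3 (MIDI 55).
69 − 55 = 14, so the two pitches are 14 semitones apart, with A4 the higher.

14 semitones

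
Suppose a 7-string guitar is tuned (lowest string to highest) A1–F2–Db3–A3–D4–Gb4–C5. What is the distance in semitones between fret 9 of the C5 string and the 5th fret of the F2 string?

35 semitones

C5 at fret 9 → A5 (MIDI 81); F2 at fret 5 → Bb2 (MIDI 46).
81 − 46 = 35, so the two pitches are 35 semitones apart, with A5 the higher.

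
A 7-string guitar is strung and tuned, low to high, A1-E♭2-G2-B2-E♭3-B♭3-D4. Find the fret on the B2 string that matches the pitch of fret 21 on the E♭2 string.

13

Fret 21 on E♭2 is MIDI 39 + 21 = 60 (C4). On the B2 string (open MIDI 47), that pitch is 60 − 47 = fret 13.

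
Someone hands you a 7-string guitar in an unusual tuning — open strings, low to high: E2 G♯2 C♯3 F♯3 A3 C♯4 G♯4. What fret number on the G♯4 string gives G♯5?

G♯5 is 12 semitones above the open G♯4 (G#–A–A#–B–…–F#–G–G#), so it sits at fret 12.

12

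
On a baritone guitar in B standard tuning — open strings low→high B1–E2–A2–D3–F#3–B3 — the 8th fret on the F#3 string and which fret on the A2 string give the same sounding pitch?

Fret 8 on F#3 is MIDI 54 + 8 = 62 (D4). On the A2 string (open MIDI 45), that pitch is 62 − 45 = fret 17.

17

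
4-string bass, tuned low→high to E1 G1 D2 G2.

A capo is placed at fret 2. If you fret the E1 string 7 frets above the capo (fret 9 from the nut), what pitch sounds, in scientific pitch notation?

The capo raises the open E1 by 2 semitones to Gb1; fretting 7 more gives E1 + 2 + 7 = E1 + 9 semitones = Db2.

Db2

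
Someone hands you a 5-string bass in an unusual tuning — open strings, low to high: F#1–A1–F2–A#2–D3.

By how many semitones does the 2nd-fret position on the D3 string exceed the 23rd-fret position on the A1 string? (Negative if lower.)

-4 semitones

D3 at fret 2 → E3 (MIDI 52); A1 at fret 23 → G#3 (MIDI 56).
52 − 56 = -4, so the two pitches are 4 semitones apart.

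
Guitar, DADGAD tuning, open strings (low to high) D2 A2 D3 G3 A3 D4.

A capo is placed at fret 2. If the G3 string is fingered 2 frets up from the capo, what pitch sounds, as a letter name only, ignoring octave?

The capo raises the open G3 by 2 semitones to A3; fretting 2 more gives G3 + 2 + 2 = G3 + 4 semitones, landing on B.

B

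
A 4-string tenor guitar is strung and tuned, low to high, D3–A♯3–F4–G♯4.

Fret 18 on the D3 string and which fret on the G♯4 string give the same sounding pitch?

D3 at fret 18 is D3 + 18 semitones = G♯4.
The open G♯4 string is 18 semitones above the open D3, so the same pitch on the G♯4 string lies at fret 18 − 18 = 0.

0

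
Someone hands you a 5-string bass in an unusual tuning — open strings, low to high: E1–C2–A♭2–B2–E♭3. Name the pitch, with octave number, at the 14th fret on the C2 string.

Each fret is one semitone, so C2 + 14 = D3.

D3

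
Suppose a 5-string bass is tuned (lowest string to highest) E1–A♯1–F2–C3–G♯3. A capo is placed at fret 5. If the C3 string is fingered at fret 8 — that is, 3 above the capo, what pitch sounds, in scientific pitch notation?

G♯3

The capo raises the open C3 by 5 semitones to F3; fretting 3 more gives C3 + 5 + 3 = C3 + 8 semitones = G♯3.
(Also written A♭.)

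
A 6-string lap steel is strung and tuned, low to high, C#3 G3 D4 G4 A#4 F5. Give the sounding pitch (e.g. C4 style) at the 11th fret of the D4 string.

C#5

Each fret is one semitone, so D4 + 11 = C#5.
(Equivalently spelled Db5.)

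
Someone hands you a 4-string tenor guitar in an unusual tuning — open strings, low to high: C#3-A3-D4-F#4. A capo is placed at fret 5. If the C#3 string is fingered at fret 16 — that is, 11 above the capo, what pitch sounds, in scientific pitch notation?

The capo raises the open C#3 by 5 semitones to F#3; fretting 11 more gives C#3 + 5 + 11 = C#3 + 16 semitones = F4.

F4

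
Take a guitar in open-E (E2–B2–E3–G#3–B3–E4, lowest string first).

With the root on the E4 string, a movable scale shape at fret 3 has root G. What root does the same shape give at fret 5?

A

Moving from fret 3 to fret 5 shifts the root by 2 semitones.
G up 2 semitones is A.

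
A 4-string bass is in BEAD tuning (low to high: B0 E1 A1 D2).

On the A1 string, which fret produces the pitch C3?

15

C3 is 15 semitones above the open A1 (A–A#–B–C–…–A#–B–C), so it sits at fret 15.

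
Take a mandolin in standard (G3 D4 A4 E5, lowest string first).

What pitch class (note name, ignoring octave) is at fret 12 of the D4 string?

Each fret is one semitone, so D4 + 12 = D.

D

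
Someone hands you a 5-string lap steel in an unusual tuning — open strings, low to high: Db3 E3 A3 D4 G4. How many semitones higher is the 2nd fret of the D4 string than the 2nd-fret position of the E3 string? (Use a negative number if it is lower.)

10 semitones

D4 at fret 2 → E4 (MIDI 64); E3 at fret 2 → Gb3 (MIDI 54).
64 − 54 = 10, so the two pitches are 10 semitones apart.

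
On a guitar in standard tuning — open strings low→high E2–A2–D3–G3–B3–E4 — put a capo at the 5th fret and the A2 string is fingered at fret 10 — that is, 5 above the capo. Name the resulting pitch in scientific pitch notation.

G3

The capo raises the open A2 by 5 semitones to D3; fretting 5 more gives A2 + 5 + 5 = A2 + 10 semitones = G3.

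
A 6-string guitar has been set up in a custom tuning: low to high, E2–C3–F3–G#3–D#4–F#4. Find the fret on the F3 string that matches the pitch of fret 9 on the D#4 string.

19

D#4 at fret 9 is D#4 + 9 semitones = C5.
The open F3 string is 10 semitones below the open D#4, so the same pitch on the F3 string lies at fret 9 + 10 = 19.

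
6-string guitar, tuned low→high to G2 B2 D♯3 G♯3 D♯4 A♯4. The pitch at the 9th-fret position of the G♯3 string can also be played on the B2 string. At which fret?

Fret 9 on G♯3 is MIDI 56 + 9 = 65 (F4). On the B2 string (open MIDI 47), that pitch is 65 − 47 = fret 18.

18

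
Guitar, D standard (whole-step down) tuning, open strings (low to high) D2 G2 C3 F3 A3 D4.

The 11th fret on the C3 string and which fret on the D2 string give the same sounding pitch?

21

Fret 11 on C3 is MIDI 48 + 11 = 59 (B3). On the D2 string (open MIDI 38), that pitch is 59 − 38 = fret 21.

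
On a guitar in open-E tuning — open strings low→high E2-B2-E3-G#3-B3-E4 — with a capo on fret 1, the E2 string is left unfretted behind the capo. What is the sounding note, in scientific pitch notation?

F2

The capo raises the open E2 by 1 semitone to F2; fretting 0 more gives E2 + 1 + 0 = E2 + 1 semitone = F2.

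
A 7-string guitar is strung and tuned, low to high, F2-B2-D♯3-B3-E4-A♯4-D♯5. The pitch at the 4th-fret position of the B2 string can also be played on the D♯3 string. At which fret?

0

Fret 4 on B2 is MIDI 47 + 4 = 51 (D♯3). On the D♯3 string (open MIDI 51), that pitch is 51 − 51 = fret 0.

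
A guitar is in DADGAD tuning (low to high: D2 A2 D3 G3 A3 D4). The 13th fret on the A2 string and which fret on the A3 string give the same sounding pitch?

1

A2 at fret 13 is A2 + 13 semitones = A#3.
The open A3 string is 12 semitones above the open A2, so the same pitch on the A3 string lies at fret 13 − 12 = 1.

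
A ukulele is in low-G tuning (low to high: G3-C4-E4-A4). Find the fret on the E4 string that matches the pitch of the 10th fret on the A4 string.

15

Fret 10 on A4 is MIDI 69 + 10 = 79 (G5). On the E4 string (open MIDI 64), that pitch is 79 − 64 = fret 15.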